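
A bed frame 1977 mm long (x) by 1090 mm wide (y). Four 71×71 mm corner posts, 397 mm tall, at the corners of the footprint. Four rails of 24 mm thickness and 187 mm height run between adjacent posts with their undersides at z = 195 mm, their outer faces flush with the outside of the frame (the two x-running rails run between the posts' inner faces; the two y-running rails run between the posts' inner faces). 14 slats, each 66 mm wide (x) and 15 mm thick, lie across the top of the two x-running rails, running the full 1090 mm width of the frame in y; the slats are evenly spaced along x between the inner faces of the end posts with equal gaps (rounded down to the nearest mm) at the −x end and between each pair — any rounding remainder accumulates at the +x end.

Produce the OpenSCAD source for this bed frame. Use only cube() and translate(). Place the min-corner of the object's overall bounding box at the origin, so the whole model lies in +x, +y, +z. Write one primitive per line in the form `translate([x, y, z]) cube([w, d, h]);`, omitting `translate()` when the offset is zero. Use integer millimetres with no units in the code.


// slat z = rail_z + rail_h = 195 + 187 = 382
// slat gap = ⌊(1835 − 14·66) / 15⌋ = 60
cube([71, 71, 397]);
translate([0, 1019, 0]) cube([71, 71, 397]);
translate([1906, 0, 0]) cube([71, 71, 397]);
translate([1906, 1019, 0]) cube([71, 71, 397]);
translate([71, 0, 195]) cube([1835, 24, 187]);
translate([71, 1066, 195]) cube([1835, 24, 187]);
translate([0, 71, 195]) cube([24, 948, 187]);
translate([1953, 71, 195]) cube([24, 948, 187]);
translate([131, 0, 382]) cube([66, 1090, 15]);
translate([257, 0, 382]) cube([66, 1090, 15]);
translate([383, 0, 382]) cube([66, 1090, 15]);
translate([509, 0, 382]) cube([66, 1090, 15]);
translate([635, 0, 382]) cube([66, 1090, 15]);
translate([761, 0, 382]) cube([66, 1090, 15]);
translate([887, 0, 382]) cube([66, 1090, 15]);
translate([1013, 0, 382]) cube([66, 1090, 15]);
translate([1139, 0, 382]) cube([66, 1090, 15]);
translate([1265, 0, 382]) cube([66, 1090, 15]);
translate([1391, 0, 382]) cube([66, 1090, 15]);
translate([1517, 0, 382]) cube([66, 1090, 15]);
translate([1643, 0, 382]) cube([66, 1090, 15]);
translate([1769, 0, 382]) cube([66, 1090, 15]);


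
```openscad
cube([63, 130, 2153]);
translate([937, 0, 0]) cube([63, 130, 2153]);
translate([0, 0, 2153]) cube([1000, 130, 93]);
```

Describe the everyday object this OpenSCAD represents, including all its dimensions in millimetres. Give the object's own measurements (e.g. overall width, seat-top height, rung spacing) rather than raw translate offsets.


A door frame. The clear opening is 874 mm wide and 2153 mm high. Two 63 mm wide jambs, 130 mm deep, stand either side of the opening from the floor to the top of the opening. A 93 mm thick head sits across the top of both jambs, spanning the full outside width of the frame.


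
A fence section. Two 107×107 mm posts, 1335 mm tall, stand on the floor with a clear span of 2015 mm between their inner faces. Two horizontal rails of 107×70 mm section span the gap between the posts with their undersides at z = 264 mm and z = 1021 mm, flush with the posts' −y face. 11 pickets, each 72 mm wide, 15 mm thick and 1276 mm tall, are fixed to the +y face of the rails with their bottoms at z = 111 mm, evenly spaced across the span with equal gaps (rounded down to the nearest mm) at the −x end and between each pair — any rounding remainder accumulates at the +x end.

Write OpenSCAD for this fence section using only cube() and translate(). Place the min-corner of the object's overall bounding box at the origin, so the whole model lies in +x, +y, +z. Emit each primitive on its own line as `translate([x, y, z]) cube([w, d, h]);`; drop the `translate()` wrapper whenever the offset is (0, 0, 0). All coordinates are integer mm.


cube([107, 107, 1335]);
translate([2122, 0, 0]) cube([107, 107, 1335]);
translate([107, 0, 264]) cube([2015, 107, 70]);
translate([107, 0, 1021]) cube([2015, 107, 70]);
translate([208, 107, 111]) cube([72, 15, 1276]);
translate([381, 107, 111]) cube([72, 15, 1276]);
translate([554, 107, 111]) cube([72, 15, 1276]);
translate([727, 107, 111]) cube([72, 15, 1276]);
translate([900, 107, 111]) cube([72, 15, 1276]);
translate([1073, 107, 111]) cube([72, 15, 1276]);
translate([1246, 107, 111]) cube([72, 15, 1276]);
translate([1419, 107, 111]) cube([72, 15, 1276]);
translate([1592, 107, 111]) cube([72, 15, 1276]);
translate([1765, 107, 111]) cube([72, 15, 1276]);
translate([1938, 107, 111]) cube([72, 15, 1276]);


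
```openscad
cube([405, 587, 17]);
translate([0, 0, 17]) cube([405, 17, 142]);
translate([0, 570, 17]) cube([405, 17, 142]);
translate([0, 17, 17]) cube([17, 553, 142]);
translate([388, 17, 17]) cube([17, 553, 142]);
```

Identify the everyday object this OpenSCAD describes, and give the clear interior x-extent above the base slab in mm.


An open box. The internal width is 371 mm.

A 405×587 base slab with four walls standing on it — an open box. The base is 405 mm wide and the walls are 17 mm thick, so the internal width is 405 − 2 × 17 = 371 mm.


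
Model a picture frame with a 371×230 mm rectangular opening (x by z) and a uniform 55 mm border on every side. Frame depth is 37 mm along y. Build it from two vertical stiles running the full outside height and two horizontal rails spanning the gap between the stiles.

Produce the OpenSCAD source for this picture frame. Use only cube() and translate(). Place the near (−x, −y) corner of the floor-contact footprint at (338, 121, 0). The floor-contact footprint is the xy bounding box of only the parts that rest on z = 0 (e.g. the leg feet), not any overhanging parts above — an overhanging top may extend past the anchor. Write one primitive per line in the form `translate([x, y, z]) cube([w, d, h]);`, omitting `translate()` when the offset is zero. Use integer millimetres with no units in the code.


translate([338, 121, 0]) cube([55, 37, 340]);
translate([764, 121, 0]) cube([55, 37, 340]);
translate([393, 121, 0]) cube([371, 37, 55]);
translate([393, 121, 285]) cube([371, 37, 55]);


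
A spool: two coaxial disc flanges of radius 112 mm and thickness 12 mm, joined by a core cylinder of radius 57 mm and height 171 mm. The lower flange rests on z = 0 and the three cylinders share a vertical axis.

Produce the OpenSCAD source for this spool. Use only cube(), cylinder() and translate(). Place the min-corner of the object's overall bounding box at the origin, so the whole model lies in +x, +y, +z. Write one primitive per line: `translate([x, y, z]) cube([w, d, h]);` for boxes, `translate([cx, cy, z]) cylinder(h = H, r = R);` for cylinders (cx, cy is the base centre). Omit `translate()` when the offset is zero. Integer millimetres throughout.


translate([112, 112, 0]) cylinder(h = 12, r = 112);
translate([112, 112, 12]) cylinder(h = 171, r = 57);
translate([112, 112, 183]) cylinder(h = 12, r = 112);


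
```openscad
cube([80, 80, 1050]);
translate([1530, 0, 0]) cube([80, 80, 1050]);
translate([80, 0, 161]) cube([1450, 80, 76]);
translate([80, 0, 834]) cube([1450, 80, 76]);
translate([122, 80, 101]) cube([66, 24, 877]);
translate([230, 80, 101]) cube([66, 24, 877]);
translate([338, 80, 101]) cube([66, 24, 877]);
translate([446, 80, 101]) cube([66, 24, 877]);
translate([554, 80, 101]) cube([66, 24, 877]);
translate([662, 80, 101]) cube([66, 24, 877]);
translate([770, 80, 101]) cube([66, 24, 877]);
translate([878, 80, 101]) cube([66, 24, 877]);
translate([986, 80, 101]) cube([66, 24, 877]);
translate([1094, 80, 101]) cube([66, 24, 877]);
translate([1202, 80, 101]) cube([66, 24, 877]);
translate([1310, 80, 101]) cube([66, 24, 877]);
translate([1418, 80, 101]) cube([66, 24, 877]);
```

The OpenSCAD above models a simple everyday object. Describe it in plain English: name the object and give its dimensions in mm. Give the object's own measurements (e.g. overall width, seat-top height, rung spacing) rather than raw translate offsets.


A fence section. Two 80×80 mm posts, 1050 mm tall, stand on the floor with a clear span of 1450 mm between their inner faces. Two horizontal rails of 80×76 mm section span the gap between the posts with their undersides at z = 161 mm and z = 834 mm, flush with the posts' −y face. 13 pickets, each 66 mm wide, 24 mm thick and 877 mm tall, are fixed to the +y face of the rails with their bottoms at z = 101 mm, spaced across the span with a 42 mm gap after the −x post and between neighbouring pickets, with 46 mm left before the +x post.


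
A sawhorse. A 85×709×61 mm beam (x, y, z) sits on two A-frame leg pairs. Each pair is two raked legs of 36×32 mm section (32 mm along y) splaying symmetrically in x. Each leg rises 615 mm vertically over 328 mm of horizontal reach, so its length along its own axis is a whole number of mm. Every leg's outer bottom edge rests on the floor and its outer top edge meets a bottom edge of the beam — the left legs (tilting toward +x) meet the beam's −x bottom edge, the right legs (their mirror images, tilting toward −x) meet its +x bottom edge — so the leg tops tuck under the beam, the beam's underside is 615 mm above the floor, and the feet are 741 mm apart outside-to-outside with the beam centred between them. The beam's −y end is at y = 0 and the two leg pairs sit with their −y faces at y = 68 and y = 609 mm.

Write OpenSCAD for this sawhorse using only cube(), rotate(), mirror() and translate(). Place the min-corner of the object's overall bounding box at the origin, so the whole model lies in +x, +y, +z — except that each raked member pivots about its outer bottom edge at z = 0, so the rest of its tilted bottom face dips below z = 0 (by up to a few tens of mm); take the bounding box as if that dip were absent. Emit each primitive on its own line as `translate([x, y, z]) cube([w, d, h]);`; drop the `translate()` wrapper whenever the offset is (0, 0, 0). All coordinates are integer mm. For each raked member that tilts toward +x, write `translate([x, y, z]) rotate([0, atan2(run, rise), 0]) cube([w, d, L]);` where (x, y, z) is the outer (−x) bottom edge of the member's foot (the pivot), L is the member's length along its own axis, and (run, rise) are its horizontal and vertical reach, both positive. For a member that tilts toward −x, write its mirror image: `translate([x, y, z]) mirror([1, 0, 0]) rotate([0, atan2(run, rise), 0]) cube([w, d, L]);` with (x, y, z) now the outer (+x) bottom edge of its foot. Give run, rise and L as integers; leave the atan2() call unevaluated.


translate([328, 0, 615]) cube([85, 709, 61]);
translate([0, 68, 0]) rotate([0, atan2(328, 615), 0]) cube([36, 32, 697]);
translate([741, 68, 0]) mirror([1, 0, 0]) rotate([0, atan2(328, 615), 0]) cube([36, 32, 697]);
translate([0, 609, 0]) rotate([0, atan2(328, 615), 0]) cube([36, 32, 697]);
translate([741, 609, 0]) mirror([1, 0, 0]) rotate([0, atan2(328, 615), 0]) cube([36, 32, 697]);


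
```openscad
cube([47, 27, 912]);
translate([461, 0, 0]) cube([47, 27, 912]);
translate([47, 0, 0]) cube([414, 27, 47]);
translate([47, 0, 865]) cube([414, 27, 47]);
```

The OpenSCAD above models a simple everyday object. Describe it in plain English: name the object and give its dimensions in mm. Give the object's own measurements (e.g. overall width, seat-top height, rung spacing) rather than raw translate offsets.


A rectangular picture frame lying in the x–z plane (depth along y). The opening is 414 mm wide (x) by 818 mm tall (z), surrounded by a border 47 mm wide on all four sides. The frame is 27 mm deep and is made of two full-height vertical stiles with two horizontal rails fitted between them.


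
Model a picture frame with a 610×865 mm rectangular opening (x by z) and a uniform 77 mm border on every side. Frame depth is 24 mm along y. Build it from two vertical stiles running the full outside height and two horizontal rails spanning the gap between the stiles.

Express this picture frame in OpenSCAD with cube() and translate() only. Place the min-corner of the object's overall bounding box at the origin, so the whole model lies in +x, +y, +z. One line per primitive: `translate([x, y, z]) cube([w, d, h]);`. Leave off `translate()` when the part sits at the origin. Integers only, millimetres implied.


cube([77, 24, 1019]);
translate([687, 0, 0]) cube([77, 24, 1019]);
translate([77, 0, 0]) cube([610, 24, 77]);
translate([77, 0, 942]) cube([610, 24, 77]);


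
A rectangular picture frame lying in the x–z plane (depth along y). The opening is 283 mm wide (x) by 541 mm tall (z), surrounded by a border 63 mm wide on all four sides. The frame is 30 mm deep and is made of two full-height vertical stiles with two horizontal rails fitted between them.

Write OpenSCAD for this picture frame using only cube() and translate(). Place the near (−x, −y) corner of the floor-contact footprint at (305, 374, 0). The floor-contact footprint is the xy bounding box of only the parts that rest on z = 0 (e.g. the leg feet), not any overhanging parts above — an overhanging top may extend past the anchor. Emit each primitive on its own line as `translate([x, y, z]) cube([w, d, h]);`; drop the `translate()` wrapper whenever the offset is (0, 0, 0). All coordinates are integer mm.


translate([305, 374, 0]) cube([63, 30, 667]);
translate([651, 374, 0]) cube([63, 30, 667]);
translate([368, 374, 0]) cube([283, 30, 63]);
translate([368, 374, 604]) cube([283, 30, 63]);


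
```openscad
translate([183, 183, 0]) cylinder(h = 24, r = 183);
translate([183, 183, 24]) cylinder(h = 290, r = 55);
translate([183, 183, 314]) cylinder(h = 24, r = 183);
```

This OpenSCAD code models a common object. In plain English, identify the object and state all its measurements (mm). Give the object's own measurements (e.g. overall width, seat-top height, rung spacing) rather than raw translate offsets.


A spool: two coaxial disc flanges of radius 183 mm and thickness 24 mm, joined by a core cylinder of radius 55 mm and height 290 mm. The lower flange rests on z = 0 and the three cylinders share a vertical axis.


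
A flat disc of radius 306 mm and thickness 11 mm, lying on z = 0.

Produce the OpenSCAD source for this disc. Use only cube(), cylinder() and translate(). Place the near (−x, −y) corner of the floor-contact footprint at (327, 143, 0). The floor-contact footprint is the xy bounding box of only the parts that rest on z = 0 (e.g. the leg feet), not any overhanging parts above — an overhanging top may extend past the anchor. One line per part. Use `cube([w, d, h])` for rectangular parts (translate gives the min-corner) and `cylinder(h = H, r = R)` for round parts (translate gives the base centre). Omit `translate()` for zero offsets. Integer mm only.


translate([633, 449, 0]) cylinder(h = 11, r = 306);


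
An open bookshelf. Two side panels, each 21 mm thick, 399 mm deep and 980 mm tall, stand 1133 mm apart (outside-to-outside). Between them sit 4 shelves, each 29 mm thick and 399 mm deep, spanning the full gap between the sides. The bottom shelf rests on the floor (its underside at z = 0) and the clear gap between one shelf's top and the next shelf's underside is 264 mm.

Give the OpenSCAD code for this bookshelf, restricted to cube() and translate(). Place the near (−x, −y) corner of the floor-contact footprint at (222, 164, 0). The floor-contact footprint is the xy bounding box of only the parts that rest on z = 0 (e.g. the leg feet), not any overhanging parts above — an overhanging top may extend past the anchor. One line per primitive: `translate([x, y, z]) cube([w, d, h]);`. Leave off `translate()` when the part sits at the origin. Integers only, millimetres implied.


translate([222, 164, 0]) cube([21, 399, 980]);
translate([1334, 164, 0]) cube([21, 399, 980]);
translate([243, 164, 0]) cube([1091, 399, 29]);
translate([243, 164, 293]) cube([1091, 399, 29]);
translate([243, 164, 586]) cube([1091, 399, 29]);
translate([243, 164, 879]) cube([1091, 399, 29]);


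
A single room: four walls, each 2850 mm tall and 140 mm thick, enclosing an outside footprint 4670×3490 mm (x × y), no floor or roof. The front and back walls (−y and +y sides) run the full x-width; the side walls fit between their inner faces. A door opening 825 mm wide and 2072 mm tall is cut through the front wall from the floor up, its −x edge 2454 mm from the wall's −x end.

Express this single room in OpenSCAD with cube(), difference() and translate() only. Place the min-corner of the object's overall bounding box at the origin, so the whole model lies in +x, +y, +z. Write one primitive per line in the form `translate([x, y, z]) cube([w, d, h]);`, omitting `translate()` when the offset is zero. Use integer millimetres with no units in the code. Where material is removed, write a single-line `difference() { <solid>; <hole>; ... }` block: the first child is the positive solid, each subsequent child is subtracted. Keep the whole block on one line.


difference() { cube([4670, 140, 2850]); translate([2454, 0, 0]) cube([825, 140, 2072]); }
translate([0, 3350, 0]) cube([4670, 140, 2850]);
translate([0, 140, 0]) cube([140, 3210, 2850]);
translate([4530, 140, 0]) cube([140, 3210, 2850]);


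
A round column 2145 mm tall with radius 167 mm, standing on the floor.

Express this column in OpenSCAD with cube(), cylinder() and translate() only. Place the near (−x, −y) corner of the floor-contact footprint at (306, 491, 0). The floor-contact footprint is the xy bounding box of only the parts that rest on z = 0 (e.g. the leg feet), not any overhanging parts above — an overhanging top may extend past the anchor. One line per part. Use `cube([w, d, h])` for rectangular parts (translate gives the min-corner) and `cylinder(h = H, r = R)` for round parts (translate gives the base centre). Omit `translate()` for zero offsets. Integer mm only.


translate([473, 658, 0]) cylinder(h = 2145, r = 167);


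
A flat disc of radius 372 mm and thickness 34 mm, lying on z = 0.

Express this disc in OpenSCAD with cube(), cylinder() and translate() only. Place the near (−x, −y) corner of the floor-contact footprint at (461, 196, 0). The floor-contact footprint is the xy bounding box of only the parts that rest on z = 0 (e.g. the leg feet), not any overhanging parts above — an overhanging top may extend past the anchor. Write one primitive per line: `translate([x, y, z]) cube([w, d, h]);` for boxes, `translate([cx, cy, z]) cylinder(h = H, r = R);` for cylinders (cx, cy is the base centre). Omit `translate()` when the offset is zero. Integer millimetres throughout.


translate([833, 568, 0]) cylinder(h = 34, r = 372);


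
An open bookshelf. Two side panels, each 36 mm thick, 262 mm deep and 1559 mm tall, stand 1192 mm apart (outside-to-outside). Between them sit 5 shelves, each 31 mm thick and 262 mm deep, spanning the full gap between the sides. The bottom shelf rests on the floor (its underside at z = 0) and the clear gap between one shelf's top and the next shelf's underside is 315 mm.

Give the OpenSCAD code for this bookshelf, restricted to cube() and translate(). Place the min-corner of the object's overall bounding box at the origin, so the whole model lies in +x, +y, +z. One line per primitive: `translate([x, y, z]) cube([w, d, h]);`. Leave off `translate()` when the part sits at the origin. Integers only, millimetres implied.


cube([36, 262, 1559]);
translate([1156, 0, 0]) cube([36, 262, 1559]);
translate([36, 0, 0]) cube([1120, 262, 31]);
translate([36, 0, 346]) cube([1120, 262, 31]);
translate([36, 0, 692]) cube([1120, 262, 31]);
translate([36, 0, 1038]) cube([1120, 262, 31]);
translate([36, 0, 1384]) cube([1120, 262, 31]);


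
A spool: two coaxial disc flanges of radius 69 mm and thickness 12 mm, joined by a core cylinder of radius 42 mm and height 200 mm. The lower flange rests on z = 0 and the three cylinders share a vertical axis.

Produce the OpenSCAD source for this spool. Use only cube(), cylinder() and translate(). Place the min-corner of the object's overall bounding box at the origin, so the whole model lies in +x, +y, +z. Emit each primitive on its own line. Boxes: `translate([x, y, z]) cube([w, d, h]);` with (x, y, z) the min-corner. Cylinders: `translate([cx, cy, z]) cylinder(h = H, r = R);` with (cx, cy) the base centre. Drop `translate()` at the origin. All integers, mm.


translate([69, 69, 0]) cylinder(h = 12, r = 69);
translate([69, 69, 12]) cylinder(h = 200, r = 42);
translate([69, 69, 212]) cylinder(h = 12, r = 69);


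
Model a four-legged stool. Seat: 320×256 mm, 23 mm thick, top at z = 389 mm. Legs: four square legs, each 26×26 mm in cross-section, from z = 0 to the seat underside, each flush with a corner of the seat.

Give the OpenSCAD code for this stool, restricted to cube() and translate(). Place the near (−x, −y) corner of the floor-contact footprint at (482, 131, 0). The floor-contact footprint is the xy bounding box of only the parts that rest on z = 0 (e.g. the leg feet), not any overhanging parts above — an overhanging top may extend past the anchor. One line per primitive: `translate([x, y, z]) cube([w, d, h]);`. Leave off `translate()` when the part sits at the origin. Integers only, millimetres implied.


translate([482, 131, 366]) cube([320, 256, 23]);
translate([482, 131, 0]) cube([26, 26, 366]);
translate([776, 131, 0]) cube([26, 26, 366]);
translate([482, 361, 0]) cube([26, 26, 366]);
translate([776, 361, 0]) cube([26, 26, 366]);


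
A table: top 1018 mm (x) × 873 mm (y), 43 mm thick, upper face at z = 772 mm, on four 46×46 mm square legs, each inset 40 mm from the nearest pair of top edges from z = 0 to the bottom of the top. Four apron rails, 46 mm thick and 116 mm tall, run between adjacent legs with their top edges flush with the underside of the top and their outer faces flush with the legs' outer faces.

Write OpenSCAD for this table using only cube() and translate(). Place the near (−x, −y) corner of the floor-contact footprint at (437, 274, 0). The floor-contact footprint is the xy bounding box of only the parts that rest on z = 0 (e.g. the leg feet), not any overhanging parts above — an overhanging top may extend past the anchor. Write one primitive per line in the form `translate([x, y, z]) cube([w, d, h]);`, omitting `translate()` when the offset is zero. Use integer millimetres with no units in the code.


translate([397, 234, 729]) cube([1018, 873, 43]);
translate([437, 274, 0]) cube([46, 46, 729]);
translate([1329, 274, 0]) cube([46, 46, 729]);
translate([437, 1021, 0]) cube([46, 46, 729]);
translate([1329, 1021, 0]) cube([46, 46, 729]);
translate([483, 274, 613]) cube([846, 46, 116]);
translate([483, 1021, 613]) cube([846, 46, 116]);
translate([437, 320, 613]) cube([46, 701, 116]);
translate([1329, 320, 613]) cube([46, 701, 116]);


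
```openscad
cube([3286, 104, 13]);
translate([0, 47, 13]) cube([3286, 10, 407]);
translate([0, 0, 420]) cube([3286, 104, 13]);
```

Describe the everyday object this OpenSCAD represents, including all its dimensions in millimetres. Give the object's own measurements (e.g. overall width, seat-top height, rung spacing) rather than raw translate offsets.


An I-beam lying along x, 3286 mm long. Overall section height 433 mm. Two flanges 104 mm wide (y) and 13 mm thick, one on the floor and one at the top; a web 10 mm thick runs between them, centred on the flange width.


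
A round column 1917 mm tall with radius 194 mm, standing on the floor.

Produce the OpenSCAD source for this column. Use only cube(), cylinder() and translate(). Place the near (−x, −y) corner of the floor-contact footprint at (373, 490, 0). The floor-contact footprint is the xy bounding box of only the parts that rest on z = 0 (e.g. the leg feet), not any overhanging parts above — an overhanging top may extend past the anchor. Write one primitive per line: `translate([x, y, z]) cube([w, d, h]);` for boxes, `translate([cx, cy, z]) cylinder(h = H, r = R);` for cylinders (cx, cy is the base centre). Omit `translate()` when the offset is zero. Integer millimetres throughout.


translate([567, 684, 0]) cylinder(h = 1917, r = 194);


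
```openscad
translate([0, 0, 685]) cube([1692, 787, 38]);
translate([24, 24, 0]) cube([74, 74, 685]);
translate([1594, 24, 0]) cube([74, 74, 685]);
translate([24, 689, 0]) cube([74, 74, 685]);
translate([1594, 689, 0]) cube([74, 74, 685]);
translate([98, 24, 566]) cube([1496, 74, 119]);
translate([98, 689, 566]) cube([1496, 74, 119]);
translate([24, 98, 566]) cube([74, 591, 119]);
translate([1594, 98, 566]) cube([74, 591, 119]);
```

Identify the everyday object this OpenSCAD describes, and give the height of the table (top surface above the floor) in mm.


A table. The table height is 723 mm.

A 1692×787×38 slab sits at z = 685 on four 74 mm square posts — a table. The top surface is at 685 + 38 = 723 mm.


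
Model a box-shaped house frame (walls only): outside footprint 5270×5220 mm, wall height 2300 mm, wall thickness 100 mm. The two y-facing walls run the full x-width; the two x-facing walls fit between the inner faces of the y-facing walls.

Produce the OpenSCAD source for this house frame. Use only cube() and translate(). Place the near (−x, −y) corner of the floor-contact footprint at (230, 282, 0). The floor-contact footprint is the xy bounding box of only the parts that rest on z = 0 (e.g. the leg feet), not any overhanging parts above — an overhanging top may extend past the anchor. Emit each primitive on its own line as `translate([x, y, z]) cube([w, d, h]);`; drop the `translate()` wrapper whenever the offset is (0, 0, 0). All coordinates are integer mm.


translate([230, 282, 0]) cube([5270, 100, 2300]);
translate([230, 5402, 0]) cube([5270, 100, 2300]);
translate([230, 382, 0]) cube([100, 5020, 2300]);
translate([5400, 382, 0]) cube([100, 5020, 2300]);


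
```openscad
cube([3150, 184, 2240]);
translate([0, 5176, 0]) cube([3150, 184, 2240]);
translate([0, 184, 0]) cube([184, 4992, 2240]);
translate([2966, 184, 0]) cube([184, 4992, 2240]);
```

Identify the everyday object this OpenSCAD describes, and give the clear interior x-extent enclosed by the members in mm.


A house (or room) frame. The interior width is 2782 mm.

Four 2240 mm walls enclosing a rectangle with no floor or roof — a room or house frame. Outside width is 3150 mm and wall thickness is 184 mm, so the interior width is 3150 − 2 × 184 = 2782 mm.


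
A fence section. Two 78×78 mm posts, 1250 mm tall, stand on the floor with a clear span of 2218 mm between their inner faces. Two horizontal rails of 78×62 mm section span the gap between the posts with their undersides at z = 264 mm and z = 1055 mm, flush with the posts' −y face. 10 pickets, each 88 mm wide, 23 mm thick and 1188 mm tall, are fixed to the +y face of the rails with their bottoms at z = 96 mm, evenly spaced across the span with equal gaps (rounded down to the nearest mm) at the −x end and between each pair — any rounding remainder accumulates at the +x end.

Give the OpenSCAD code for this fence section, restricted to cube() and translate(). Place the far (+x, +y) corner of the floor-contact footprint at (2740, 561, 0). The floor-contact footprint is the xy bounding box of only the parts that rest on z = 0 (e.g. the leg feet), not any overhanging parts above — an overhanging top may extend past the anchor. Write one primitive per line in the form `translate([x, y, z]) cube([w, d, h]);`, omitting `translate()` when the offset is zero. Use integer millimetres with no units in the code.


translate([366, 483, 0]) cube([78, 78, 1250]);
translate([2662, 483, 0]) cube([78, 78, 1250]);
translate([444, 483, 264]) cube([2218, 78, 62]);
translate([444, 483, 1055]) cube([2218, 78, 62]);
translate([565, 561, 96]) cube([88, 23, 1188]);
translate([774, 561, 96]) cube([88, 23, 1188]);
translate([983, 561, 96]) cube([88, 23, 1188]);
translate([1192, 561, 96]) cube([88, 23, 1188]);
translate([1401, 561, 96]) cube([88, 23, 1188]);
translate([1610, 561, 96]) cube([88, 23, 1188]);
translate([1819, 561, 96]) cube([88, 23, 1188]);
translate([2028, 561, 96]) cube([88, 23, 1188]);
translate([2237, 561, 96]) cube([88, 23, 1188]);
translate([2446, 561, 96]) cube([88, 23, 1188]);


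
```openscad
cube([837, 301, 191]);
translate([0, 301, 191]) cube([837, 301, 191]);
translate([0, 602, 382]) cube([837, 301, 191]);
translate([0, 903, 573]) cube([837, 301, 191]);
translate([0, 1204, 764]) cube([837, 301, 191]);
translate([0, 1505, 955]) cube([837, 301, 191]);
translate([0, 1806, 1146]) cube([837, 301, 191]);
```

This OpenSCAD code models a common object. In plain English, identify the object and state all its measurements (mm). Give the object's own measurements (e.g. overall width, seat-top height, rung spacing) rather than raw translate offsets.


A straight staircase of 7 solid steps. Each step is 837 mm wide (x), 301 mm deep (y, the going) and 191 mm tall (the rise). The first step rests on the floor; each subsequent step sits one going further in +y and one rise higher in +z, directly behind and above the previous step with no overlap.


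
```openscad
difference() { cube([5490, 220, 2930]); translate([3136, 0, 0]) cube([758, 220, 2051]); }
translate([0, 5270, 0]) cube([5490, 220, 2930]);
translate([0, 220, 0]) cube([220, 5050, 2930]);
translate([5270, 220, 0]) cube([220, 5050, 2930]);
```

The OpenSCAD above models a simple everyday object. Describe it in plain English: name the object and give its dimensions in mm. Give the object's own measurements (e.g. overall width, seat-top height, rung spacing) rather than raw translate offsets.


A single room: four walls, each 2930 mm tall and 220 mm thick, enclosing an outside footprint 5490×5490 mm (x × y), no floor or roof. The front and back walls (−y and +y sides) run the full x-width; the side walls fit between their inner faces. A door opening 758 mm wide and 2051 mm tall is cut through the front wall from the floor up, its −x edge 3136 mm from the wall's −x end.


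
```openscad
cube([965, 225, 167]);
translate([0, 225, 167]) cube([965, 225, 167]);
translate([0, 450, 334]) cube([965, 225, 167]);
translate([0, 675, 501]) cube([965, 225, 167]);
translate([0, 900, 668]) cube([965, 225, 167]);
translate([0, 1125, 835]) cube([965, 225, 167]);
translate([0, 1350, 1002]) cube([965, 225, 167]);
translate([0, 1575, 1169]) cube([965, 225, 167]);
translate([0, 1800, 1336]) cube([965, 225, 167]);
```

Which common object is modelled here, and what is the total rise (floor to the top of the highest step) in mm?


A staircase. The total rise is 1503 mm.

9 identical blocks, each offset up and back from the previous — a staircase. Each step is 167 mm tall and there are 9 of them, so the total rise is 9 × 167 = 1503 mm.


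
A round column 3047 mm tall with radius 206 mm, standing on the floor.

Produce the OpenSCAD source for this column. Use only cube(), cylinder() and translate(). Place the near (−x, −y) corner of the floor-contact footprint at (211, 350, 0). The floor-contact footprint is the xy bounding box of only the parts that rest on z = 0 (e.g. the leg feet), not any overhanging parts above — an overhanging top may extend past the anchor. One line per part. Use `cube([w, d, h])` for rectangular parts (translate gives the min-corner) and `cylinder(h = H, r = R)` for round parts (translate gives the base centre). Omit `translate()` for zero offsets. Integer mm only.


translate([417, 556, 0]) cylinder(h = 3047, r = 206);


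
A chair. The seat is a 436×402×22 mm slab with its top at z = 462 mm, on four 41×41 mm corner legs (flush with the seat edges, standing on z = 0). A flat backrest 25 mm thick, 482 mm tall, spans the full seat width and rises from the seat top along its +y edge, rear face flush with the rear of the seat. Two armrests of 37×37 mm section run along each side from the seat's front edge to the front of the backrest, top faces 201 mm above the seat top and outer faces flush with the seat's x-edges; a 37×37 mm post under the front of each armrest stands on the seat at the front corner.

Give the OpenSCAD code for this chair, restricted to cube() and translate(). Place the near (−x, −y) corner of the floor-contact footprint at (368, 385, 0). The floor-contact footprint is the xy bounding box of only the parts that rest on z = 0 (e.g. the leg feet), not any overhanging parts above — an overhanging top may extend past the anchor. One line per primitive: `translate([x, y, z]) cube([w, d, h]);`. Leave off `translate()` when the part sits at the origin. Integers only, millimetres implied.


translate([368, 385, 440]) cube([436, 402, 22]);
translate([368, 385, 0]) cube([41, 41, 440]);
translate([763, 385, 0]) cube([41, 41, 440]);
translate([368, 746, 0]) cube([41, 41, 440]);
translate([763, 746, 0]) cube([41, 41, 440]);
translate([368, 762, 462]) cube([436, 25, 482]);
translate([368, 385, 626]) cube([37, 377, 37]);
translate([767, 385, 626]) cube([37, 377, 37]);
translate([368, 385, 462]) cube([37, 37, 164]);
translate([767, 385, 462]) cube([37, 37, 164]);


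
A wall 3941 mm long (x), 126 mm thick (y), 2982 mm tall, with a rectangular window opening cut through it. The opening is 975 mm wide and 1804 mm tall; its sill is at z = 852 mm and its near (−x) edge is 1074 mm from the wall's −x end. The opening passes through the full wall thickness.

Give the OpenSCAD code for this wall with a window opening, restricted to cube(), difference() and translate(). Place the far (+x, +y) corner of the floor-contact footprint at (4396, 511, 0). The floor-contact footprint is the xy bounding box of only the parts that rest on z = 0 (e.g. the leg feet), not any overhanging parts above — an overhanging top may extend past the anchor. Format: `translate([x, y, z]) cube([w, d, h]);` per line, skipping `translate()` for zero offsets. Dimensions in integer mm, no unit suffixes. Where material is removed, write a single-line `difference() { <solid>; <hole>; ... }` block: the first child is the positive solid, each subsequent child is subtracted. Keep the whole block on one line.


difference() { translate([455, 385, 0]) cube([3941, 126, 2982]); translate([1529, 385, 852]) cube([975, 126, 1804]); }


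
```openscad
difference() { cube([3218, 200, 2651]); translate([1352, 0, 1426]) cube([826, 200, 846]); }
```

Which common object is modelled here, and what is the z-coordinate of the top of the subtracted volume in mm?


A wall with a window opening. The window head height is 2272 mm.

A wall with a rectangular opening subtracted — a window. Sill at z = 1426, opening 846 mm tall, so the head is at 1426 + 846 = 2272 mm.


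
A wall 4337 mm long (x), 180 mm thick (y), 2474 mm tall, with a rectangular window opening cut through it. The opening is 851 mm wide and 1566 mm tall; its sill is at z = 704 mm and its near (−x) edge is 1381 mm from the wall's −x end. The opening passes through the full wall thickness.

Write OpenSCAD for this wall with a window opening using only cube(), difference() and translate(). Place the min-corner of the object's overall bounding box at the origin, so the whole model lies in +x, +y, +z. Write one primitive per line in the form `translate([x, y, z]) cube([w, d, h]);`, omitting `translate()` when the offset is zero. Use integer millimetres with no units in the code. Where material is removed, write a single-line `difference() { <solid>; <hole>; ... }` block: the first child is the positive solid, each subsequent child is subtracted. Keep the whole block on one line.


difference() { cube([4337, 180, 2474]); translate([1381, 0, 704]) cube([851, 180, 1566]); }


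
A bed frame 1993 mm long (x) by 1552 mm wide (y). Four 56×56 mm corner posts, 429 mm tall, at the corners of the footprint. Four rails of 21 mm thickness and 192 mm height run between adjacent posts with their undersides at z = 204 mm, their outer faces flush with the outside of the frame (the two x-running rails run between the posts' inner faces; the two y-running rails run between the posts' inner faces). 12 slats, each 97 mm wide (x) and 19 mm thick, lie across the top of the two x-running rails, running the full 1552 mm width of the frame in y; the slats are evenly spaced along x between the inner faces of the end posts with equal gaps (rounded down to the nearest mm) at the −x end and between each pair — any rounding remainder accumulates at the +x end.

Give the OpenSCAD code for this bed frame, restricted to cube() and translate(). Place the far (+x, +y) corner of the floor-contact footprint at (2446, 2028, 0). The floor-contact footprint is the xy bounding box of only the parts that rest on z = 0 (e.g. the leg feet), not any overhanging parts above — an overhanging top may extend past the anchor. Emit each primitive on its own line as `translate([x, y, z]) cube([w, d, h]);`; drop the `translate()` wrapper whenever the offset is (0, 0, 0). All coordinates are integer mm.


// slat z = rail_z + rail_h = 204 + 192 = 396
// slat gap = ⌊(1881 − 12·97) / 13⌋ = 55
translate([453, 476, 0]) cube([56, 56, 429]);
translate([453, 1972, 0]) cube([56, 56, 429]);
translate([2390, 476, 0]) cube([56, 56, 429]);
translate([2390, 1972, 0]) cube([56, 56, 429]);
translate([509, 476, 204]) cube([1881, 21, 192]);
translate([509, 2007, 204]) cube([1881, 21, 192]);
translate([453, 532, 204]) cube([21, 1440, 192]);
translate([2425, 532, 204]) cube([21, 1440, 192]);
translate([564, 476, 396]) cube([97, 1552, 19]);
translate([716, 476, 396]) cube([97, 1552, 19]);
translate([868, 476, 396]) cube([97, 1552, 19]);
translate([1020, 476, 396]) cube([97, 1552, 19]);
translate([1172, 476, 396]) cube([97, 1552, 19]);
translate([1324, 476, 396]) cube([97, 1552, 19]);
translate([1476, 476, 396]) cube([97, 1552, 19]);
translate([1628, 476, 396]) cube([97, 1552, 19]);
translate([1780, 476, 396]) cube([97, 1552, 19]);
translate([1932, 476, 396]) cube([97, 1552, 19]);
translate([2084, 476, 396]) cube([97, 1552, 19]);
translate([2236, 476, 396]) cube([97, 1552, 19]);


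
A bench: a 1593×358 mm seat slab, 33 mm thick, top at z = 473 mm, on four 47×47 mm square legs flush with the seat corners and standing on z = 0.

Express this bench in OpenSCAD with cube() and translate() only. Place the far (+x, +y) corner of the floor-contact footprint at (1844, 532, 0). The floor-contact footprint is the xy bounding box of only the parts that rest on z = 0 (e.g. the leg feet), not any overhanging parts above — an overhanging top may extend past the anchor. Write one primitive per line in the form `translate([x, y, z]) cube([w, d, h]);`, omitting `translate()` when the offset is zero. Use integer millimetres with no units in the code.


translate([251, 174, 440]) cube([1593, 358, 33]);
translate([251, 174, 0]) cube([47, 47, 440]);
translate([251, 485, 0]) cube([47, 47, 440]);
translate([1797, 174, 0]) cube([47, 47, 440]);
translate([1797, 485, 0]) cube([47, 47, 440]);


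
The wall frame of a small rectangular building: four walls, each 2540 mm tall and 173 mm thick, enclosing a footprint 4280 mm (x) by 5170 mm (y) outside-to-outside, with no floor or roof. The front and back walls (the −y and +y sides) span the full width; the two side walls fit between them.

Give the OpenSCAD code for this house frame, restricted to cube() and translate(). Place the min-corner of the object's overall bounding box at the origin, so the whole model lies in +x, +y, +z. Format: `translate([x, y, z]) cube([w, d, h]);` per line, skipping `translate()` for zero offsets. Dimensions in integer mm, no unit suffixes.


cube([4280, 173, 2540]);
translate([0, 4997, 0]) cube([4280, 173, 2540]);
translate([0, 173, 0]) cube([173, 4824, 2540]);
translate([4107, 173, 0]) cube([173, 4824, 2540]);


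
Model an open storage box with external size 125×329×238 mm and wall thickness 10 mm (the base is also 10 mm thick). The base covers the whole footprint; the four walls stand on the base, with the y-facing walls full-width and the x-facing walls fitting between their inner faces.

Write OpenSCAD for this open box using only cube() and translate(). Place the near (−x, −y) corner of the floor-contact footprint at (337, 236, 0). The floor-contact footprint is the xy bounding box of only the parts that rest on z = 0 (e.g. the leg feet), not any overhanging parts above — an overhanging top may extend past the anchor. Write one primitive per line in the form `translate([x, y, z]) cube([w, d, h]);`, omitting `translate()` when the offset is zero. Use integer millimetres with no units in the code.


translate([337, 236, 0]) cube([125, 329, 10]);
translate([337, 236, 10]) cube([125, 10, 228]);
translate([337, 555, 10]) cube([125, 10, 228]);
translate([337, 246, 10]) cube([10, 309, 228]);
translate([452, 246, 10]) cube([10, 309, 228]);
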